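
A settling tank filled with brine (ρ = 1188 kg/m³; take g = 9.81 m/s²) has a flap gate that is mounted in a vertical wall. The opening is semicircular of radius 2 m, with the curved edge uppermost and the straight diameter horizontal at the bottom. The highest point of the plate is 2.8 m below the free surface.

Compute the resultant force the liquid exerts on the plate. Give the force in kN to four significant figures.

γ = ρg = 1188 × 9.81 / 1000 = 11.65428 kN/m³.
The centroid lies 4r/(3π) = 0.848826 m above the diameter, so r − 4r/(3π) = 2 − 0.848826 = 1.15117 m below the topmost point, so the centroid depth is h_c = 2.8 + 1.15117 = 3.95117 m.
A = πr²/2 = π × 2²/2 = 6.28319 m².
Resultant F = γ·h_c·A = 11.65428 × 3.95117 × 6.28319 = 289.329 kN.

F ≈ 289.3 kN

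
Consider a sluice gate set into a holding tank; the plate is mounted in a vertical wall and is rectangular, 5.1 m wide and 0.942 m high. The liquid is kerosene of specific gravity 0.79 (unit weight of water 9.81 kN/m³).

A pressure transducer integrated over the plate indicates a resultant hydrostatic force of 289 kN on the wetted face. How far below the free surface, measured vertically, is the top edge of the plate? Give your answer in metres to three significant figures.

d_top ≈ 7.29 m

γ = 0.79 × 9.81 = 7.7499 kN/m³.
A = 5.1 × 0.942 = 4.8042 m².
From F = γ·h_c·A, the centroid depth is h_c = 289/(7.7499 × 4.8042) = 7.76213 m.
The centroid lies 0.942/2 = 0.471 m below the top edge, so the top edge sits at h_top = 7.76213 − 0.471 = 7.29113 m below the surface.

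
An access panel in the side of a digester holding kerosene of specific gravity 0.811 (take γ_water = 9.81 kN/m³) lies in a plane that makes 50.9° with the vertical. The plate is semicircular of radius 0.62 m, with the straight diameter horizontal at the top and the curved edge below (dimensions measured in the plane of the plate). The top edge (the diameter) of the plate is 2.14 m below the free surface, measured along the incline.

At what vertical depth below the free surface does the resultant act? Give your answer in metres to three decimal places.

γ = 0.811 × 9.81 = 7.95591 kN/m³.
The plate makes 50.9° with the vertical, i.e. θ = 90° − 50.9° = 39.1° to the horizontal. Measuring y along the incline from the free-surface line, vertical depth h = y·sinθ with sinθ = 0.630676.
The centroid of a semicircle lies 4r/(3π) = 0.263136 m from the diameter, here below the top edge, so y_c = 2.14 + 0.263136 = 2.40314 m and h_c = 2.40314 × 0.630676 = 1.5156 m.
A = πr²/2 = π × 0.62²/2 = 0.603814 m².
Resultant F = γ·h_c·A = 7.95591 × 1.5156 × 0.603814 = 7.28078 kN.
I_c = (π/8 − 8/(9π))·r⁴ = 0.109757 × 0.62⁴ = 0.0162181 m⁴.
Centre of pressure: y_p = y_c + I_c/(y_c·A) = 2.40314 + 0.0162181/(2.40314 × 0.603814) = 2.40314 + 0.0111768 = 2.41432 m along the plane.
Vertically, h_p = y_p·sinθ = 2.41432 × 0.630676 = 1.52265 m.

h_p = 1.523 m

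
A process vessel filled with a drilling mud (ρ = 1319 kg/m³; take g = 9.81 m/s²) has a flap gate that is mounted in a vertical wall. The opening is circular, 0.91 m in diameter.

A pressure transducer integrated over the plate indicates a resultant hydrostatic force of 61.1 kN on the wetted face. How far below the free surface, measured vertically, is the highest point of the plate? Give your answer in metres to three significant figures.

γ = ρg = 1319 × 9.81 / 1000 = 12.93939 kN/m³.
A = π(0.455)² = 0.650388 m².
From F = γ·h_c·A, the centroid depth is h_c = 61.1/(12.93939 × 0.650388) = 7.26031 m.
The centroid is at the centre, 0.455 m below the top of the plate, so the highest point sits at h_top = 7.26031 − 0.455 = 6.80531 m below the surface.

d_top ≈ 6.81 m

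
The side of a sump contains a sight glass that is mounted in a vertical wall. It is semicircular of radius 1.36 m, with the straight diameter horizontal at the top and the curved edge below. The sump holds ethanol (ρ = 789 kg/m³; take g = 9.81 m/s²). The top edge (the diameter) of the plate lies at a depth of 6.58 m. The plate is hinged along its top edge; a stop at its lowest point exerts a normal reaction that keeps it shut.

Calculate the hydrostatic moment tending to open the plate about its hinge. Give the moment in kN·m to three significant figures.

M ≈ 95.8 kN·m

γ = ρg = 789 × 9.81 / 1000 = 7.74009 kN/m³.
The centroid of a semicircle lies 4r/(3π) = 0.577202 m from the diameter, here below the top edge, so the centroid depth is h_c = 6.58 + 0.577202 = 7.1572 m.
A = πr²/2 = π × 1.36²/2 = 2.90534 m².
Resultant F = γ·h_c·A = 7.74009 × 7.1572 × 2.90534 = 160.948 kN.
I_c = (π/8 − 8/(9π))·r⁴ = 0.109757 × 1.36⁴ = 0.375481 m⁴.
Centre of pressure: y_p = y_c + I_c/(y_c·A) = 7.1572 + 0.375481/(7.1572 × 2.90534) = 7.1572 + 0.0180571 = 7.17526 m along the plane.
The resultant acts 0.577202 + 0.0180571 = 0.595259 m (along the plate) below the hinge at the top edge, so the moment about the hinge is M = F × 0.595259 = 160.948 × 0.595259 = 95.8057 kN·m.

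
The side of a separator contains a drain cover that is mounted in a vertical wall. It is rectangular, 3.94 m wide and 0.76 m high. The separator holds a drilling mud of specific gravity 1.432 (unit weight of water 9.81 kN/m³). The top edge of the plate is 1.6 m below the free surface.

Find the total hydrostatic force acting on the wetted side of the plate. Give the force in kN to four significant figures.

F ≈ 83.29 kN

γ = 1.432 × 9.81 = 14.04792 kN/m³.
The centroid lies 0.76/2 = 0.38 m below the top edge, so the centroid depth is h_c = 1.6 + 0.38 = 1.98 m.
A = 3.94 × 0.76 = 2.9944 m².
Resultant F = γ·h_c·A = 14.04792 × 1.98 × 2.9944 = 83.2889 kN.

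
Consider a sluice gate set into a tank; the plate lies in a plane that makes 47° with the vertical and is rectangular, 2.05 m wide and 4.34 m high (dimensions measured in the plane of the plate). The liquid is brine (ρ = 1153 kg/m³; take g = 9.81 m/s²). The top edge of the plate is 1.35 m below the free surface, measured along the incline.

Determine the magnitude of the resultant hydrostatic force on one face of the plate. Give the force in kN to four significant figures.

F ≈ 241.6 kN

γ = ρg = 1153 × 9.81 / 1000 = 11.31093 kN/m³.
The plate makes 47° with the vertical, i.e. θ = 90° − 47° = 43° to the horizontal. Measuring y along the incline from the free-surface line, vertical depth h = y·sinθ with sinθ = 0.681998.
The centroid lies 4.34/2 = 2.17 m below the top edge, so y_c = 1.35 + 2.17 = 3.52 m and h_c = 3.52 × 0.681998 = 2.40063 m.
A = 2.05 × 4.34 = 8.897 m².
Resultant F = γ·h_c·A = 11.31093 × 2.40063 × 8.897 = 241.583 kN.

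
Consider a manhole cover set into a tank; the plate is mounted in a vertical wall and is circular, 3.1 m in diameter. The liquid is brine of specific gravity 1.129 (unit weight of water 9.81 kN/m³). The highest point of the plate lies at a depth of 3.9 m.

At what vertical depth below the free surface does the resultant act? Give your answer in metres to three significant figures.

γ = 1.129 × 9.81 = 11.07549 kN/m³.
The centroid is at the centre, 1.55 m below the top of the plate, so the centroid depth is h_c = 3.9 + 1.55 = 5.45 m.
A = π(1.55)² = 7.54768 m².
Resultant F = γ·h_c·A = 11.07549 × 5.45 × 7.54768 = 455.589 kN.
I_c = πr⁴/4 = π × 1.55⁴/4 = 4.53332 m⁴.
Centre of pressure: y_p = y_c + I_c/(y_c·A) = 5.45 + 4.53332/(5.45 × 7.54768) = 5.45 + 0.110206 = 5.56021 m along the plane.

h_p = 5.56 m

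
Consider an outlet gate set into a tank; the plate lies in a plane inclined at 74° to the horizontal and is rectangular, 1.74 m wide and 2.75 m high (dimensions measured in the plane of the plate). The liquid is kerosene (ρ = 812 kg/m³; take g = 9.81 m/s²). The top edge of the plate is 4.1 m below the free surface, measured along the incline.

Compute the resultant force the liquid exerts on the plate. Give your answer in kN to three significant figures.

F ≈ 201 kN

γ = ρg = 812 × 9.81 / 1000 = 7.96572 kN/m³.
Let θ = 74° be the plate's angle to the horizontal; measure y along the incline from where the plane meets the free surface. Vertical depth h = y·sinθ with sinθ = 0.961262.
The centroid lies 2.75/2 = 1.375 m below the top edge, so y_c = 4.1 + 1.375 = 5.475 m and h_c = 5.475 × 0.961262 = 5.26291 m.
A = 1.74 × 2.75 = 4.785 m².
Resultant F = γ·h_c·A = 7.96572 × 5.26291 × 4.785 = 200.601 kN.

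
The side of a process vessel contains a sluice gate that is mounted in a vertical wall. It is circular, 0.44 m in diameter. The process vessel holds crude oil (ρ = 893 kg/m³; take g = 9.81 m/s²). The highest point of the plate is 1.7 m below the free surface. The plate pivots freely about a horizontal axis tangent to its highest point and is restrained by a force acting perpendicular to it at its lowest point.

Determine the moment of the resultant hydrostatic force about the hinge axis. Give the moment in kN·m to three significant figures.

γ = ρg = 893 × 9.81 / 1000 = 8.76033 kN/m³.
The centroid is at the centre, 0.22 m below the top of the plate, so the centroid depth is h_c = 1.7 + 0.22 = 1.92 m.
A = π(0.22)² = 0.152053 m².
Resultant F = γ·h_c·A = 8.76033 × 1.92 × 0.152053 = 2.55751 kN.
I_c = πr⁴/4 = π × 0.22⁴/4 = 0.00183984 m⁴.
Centre of pressure: y_p = y_c + I_c/(y_c·A) = 1.92 + 0.00183984/(1.92 × 0.152053) = 1.92 + 0.00630208 = 1.9263 m along the plane.
The resultant acts 0.22 + 0.00630208 = 0.226302 m (along the plate) below the hinge at the top edge, so the moment about the hinge is M = F × 0.226302 = 2.55751 × 0.226302 = 0.57877 kN·m.

M ≈ 0.579 kN·m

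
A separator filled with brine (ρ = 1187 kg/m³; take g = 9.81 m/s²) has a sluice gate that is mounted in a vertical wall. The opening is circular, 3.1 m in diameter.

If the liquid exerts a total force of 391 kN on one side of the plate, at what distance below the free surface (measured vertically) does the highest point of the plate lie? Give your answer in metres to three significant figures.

γ = ρg = 1187 × 9.81 / 1000 = 11.64447 kN/m³.
A = π(1.55)² = 7.54768 m².
From F = γ·h_c·A, the centroid depth is h_c = 391/(11.64447 × 7.54768) = 4.44881 m.
The centroid is at the centre, 1.55 m below the top of the plate, so the highest point sits at h_top = 4.44881 − 1.55 = 2.89881 m below the surface.

d_top ≈ 2.90 m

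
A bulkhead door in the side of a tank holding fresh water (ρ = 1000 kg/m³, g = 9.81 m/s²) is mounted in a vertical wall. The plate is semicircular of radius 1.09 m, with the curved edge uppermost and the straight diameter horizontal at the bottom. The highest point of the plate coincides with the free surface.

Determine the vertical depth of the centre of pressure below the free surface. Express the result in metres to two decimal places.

h_p = 0.76 m

γ = ρg = 1000 × 9.81 = 9810 N/m³ = 9.81 kN/m³.
The centroid lies 4r/(3π) = 0.46261 m above the diameter, so r − 4r/(3π) = 1.09 − 0.46261 = 0.62739 m below the topmost point, so the centroid depth is h_c = 0.62739 m.
A = πr²/2 = π × 1.09²/2 = 1.86626 m².
Resultant F = γ·h_c·A = 9.81 × 0.62739 × 1.86626 = 11.4863 kN.
I_c = (π/8 − 8/(9π))·r⁴ = 0.109757 × 1.09⁴ = 0.154931 m⁴.
Centre of pressure: y_p = y_c + I_c/(y_c·A) = 0.62739 + 0.154931/(0.62739 × 1.86626) = 0.62739 + 0.132321 = 0.759711 m along the plane.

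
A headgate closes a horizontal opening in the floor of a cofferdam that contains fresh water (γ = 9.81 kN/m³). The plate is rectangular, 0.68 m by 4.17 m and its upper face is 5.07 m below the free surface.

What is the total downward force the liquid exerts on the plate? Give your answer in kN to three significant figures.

F ≈ 141 kN

γ = 9.81 kN/m³.
The plate is horizontal, so pressure is uniform at p = γ·h = 9.81 × 5.07 = 49.7367 kN/m².
A = 0.68 × 4.17 = 2.8356 m².
F = p·A = 49.7367 × 2.8356 = 141.033 kN.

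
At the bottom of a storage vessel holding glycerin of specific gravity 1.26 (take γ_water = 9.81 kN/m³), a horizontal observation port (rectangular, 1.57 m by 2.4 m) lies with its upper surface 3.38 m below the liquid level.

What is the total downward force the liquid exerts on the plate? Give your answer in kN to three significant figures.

γ = 1.26 × 9.81 = 12.3606 kN/m³.
The plate is horizontal, so pressure is uniform at p = γ·h = 12.3606 × 3.38 = 41.7788 kN/m².
A = 1.57 × 2.4 = 3.768 m².
F = p·A = 41.7788 × 3.768 = 157.423 kN.

F ≈ 157 kN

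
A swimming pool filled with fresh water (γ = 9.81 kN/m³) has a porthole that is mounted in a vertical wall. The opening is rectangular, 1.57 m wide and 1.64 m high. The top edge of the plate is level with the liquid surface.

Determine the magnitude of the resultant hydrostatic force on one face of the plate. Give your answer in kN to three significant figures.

γ = 9.81 kN/m³.
The centroid lies 1.64/2 = 0.82 m below the top edge, so the centroid depth is h_c = 0.82 m.
A = 1.57 × 1.64 = 2.5748 m².
Resultant F = γ·h_c·A = 9.81 × 0.82 × 2.5748 = 20.7122 kN.

F ≈ 20.7 kN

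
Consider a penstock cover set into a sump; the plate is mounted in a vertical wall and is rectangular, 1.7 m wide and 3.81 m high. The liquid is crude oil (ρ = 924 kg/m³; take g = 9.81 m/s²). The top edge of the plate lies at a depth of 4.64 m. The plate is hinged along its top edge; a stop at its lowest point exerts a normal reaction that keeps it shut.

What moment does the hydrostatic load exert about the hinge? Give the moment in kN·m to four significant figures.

M ≈ 803.0 kN·m

γ = ρg = 924 × 9.81 / 1000 = 9.06444 kN/m³.
The centroid lies 3.81/2 = 1.905 m below the top edge, so the centroid depth is h_c = 4.64 + 1.905 = 6.545 m.
A = 1.7 × 3.81 = 6.477 m².
Resultant F = γ·h_c·A = 9.06444 × 6.545 × 6.477 = 384.259 kN.
I_c = b·h³/12 = 1.7 × 3.81³/12 = 7.83506 m⁴.
Centre of pressure: y_p = y_c + I_c/(y_c·A) = 6.545 + 7.83506/(6.545 × 6.477) = 6.545 + 0.184824 = 6.72982 m along the plane.
The resultant acts 1.905 + 0.184824 = 2.08982 m (along the plate) below the hinge at the top edge, so the moment about the hinge is M = F × 2.08982 = 384.259 × 2.08982 = 803.032 kN·m.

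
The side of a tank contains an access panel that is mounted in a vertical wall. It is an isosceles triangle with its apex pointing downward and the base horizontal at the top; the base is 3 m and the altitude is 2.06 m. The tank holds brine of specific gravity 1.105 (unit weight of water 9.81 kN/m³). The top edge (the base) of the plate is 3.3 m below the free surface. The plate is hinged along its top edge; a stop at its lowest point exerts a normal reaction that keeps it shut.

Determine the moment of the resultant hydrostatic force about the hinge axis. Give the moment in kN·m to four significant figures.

M ≈ 99.59 kN·m

γ = 1.105 × 9.81 = 10.84005 kN/m³.
With the apex down, the centroid sits h/3 = 2.06/3 = 0.686667 m below the base (the top edge), so the centroid depth is h_c = 3.3 + 0.686667 = 3.98667 m.
A = ½ × 3 × 2.06 = 3.09 m².
Resultant F = γ·h_c·A = 10.84005 × 3.98667 × 3.09 = 133.537 kN.
I_c = b·h³/36 = 3 × 2.06³/36 = 0.728485 m⁴.
Centre of pressure: y_p = y_c + I_c/(y_c·A) = 3.98667 + 0.728485/(3.98667 × 3.09) = 3.98667 + 0.059136 = 4.04581 m along the plane.
The resultant acts 0.686667 + 0.059136 = 0.745803 m (along the plate) below the hinge at the top edge, so the moment about the hinge is M = F × 0.745803 = 133.537 × 0.745803 = 99.5923 kN·m.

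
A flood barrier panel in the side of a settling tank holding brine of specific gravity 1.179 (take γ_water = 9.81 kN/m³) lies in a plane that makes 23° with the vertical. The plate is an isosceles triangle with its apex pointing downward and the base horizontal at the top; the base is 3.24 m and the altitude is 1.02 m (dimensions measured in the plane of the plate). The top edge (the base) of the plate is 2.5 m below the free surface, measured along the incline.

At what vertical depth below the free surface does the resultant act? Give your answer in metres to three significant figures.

h_p = 2.63 m

γ = 1.179 × 9.81 = 11.56599 kN/m³.
The plate makes 23° with the vertical, i.e. θ = 90° − 23° = 67° to the horizontal. Measuring y along the incline from the free-surface line, vertical depth h = y·sinθ with sinθ = 0.920505.
With the apex down, the centroid sits h/3 = 1.02/3 = 0.34 m below the base (the top edge), so y_c = 2.5 + 0.34 = 2.84 m and h_c = 2.84 × 0.920505 = 2.61423 m.
A = ½ × 3.24 × 1.02 = 1.6524 m².
Resultant F = γ·h_c·A = 11.56599 × 2.61423 × 1.6524 = 49.9622 kN.
I_c = b·h³/36 = 3.24 × 1.02³/36 = 0.0955087 m⁴.
Centre of pressure: y_p = y_c + I_c/(y_c·A) = 2.84 + 0.0955087/(2.84 × 1.6524) = 2.84 + 0.0203521 = 2.86035 m along the plane.
Vertically, h_p = y_p·sinθ = 2.86035 × 0.920505 = 2.63297 m.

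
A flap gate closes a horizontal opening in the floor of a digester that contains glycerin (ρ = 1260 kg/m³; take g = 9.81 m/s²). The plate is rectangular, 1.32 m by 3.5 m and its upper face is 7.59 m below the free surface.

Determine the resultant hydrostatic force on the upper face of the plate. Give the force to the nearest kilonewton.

F ≈ 433 kN

γ = ρg = 1260 × 9.81 / 1000 = 12.3606 kN/m³.
The plate is horizontal, so pressure is uniform at p = γ·h = 12.3606 × 7.59 = 93.817 kN/m².
A = 1.32 × 3.5 = 4.62 m².
F = p·A = 93.817 × 4.62 = 433.435 kN.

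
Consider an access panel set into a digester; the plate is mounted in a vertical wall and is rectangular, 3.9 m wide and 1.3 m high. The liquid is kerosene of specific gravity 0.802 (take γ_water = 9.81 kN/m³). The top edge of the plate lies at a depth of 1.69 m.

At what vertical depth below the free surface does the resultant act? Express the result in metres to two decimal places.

h_p = 2.40 m

γ = 0.802 × 9.81 = 7.86762 kN/m³.
The centroid lies 1.3/2 = 0.65 m below the top edge, so the centroid depth is h_c = 1.69 + 0.65 = 2.34 m.
A = 3.9 × 1.3 = 5.07 m².
Resultant F = γ·h_c·A = 7.86762 × 2.34 × 5.07 = 93.3399 kN.
I_c = b·h³/12 = 3.9 × 1.3³/12 = 0.714025 m⁴.
Centre of pressure: y_p = y_c + I_c/(y_c·A) = 2.34 + 0.714025/(2.34 × 5.07) = 2.34 + 0.0601852 = 2.40019 m along the plane.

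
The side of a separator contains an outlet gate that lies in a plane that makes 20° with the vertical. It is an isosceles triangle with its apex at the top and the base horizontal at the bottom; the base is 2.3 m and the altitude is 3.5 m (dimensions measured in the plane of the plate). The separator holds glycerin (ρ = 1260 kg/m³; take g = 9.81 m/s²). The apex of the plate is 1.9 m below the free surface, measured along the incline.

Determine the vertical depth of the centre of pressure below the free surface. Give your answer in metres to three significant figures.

h_p = 4.13 m

γ = ρg = 1260 × 9.81 / 1000 = 12.3606 kN/m³.
The plate makes 20° with the vertical, i.e. θ = 90° − 20° = 70° to the horizontal. Measuring y along the incline from the free-surface line, vertical depth h = y·sinθ with sinθ = 0.939693.
With the apex up, the centroid sits 2h/3 = 2 × 3.5/3 = 2.33333 m below the apex, so y_c = 1.9 + 2.33333 = 4.23333 m and h_c = 4.23333 × 0.939693 = 3.97803 m.
A = ½ × 2.3 × 3.5 = 4.025 m².
Resultant F = γ·h_c·A = 12.3606 × 3.97803 × 4.025 = 197.913 kN.
I_c = b·h³/36 = 2.3 × 3.5³/36 = 2.73924 m⁴.
Centre of pressure: y_p = y_c + I_c/(y_c·A) = 4.23333 + 2.73924/(4.23333 × 4.025) = 4.23333 + 0.160762 = 4.39409 m along the plane.
Vertically, h_p = y_p·sinθ = 4.39409 × 0.939693 = 4.1291 m.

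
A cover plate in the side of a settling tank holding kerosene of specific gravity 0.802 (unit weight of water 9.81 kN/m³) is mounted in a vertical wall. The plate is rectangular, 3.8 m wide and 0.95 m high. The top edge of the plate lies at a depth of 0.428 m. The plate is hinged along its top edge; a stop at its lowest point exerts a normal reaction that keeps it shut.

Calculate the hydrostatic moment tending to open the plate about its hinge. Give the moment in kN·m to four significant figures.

M ≈ 14.32 kN·m

γ = 0.802 × 9.81 = 7.86762 kN/m³.
The centroid lies 0.95/2 = 0.475 m below the top edge, so the centroid depth is h_c = 0.428 + 0.475 = 0.903 m.
A = 3.8 × 0.95 = 3.61 m².
Resultant F = γ·h_c·A = 7.86762 × 0.903 × 3.61 = 25.6471 kN.
I_c = b·h³/12 = 3.8 × 0.95³/12 = 0.271502 m⁴.
Centre of pressure: y_p = y_c + I_c/(y_c·A) = 0.903 + 0.271502/(0.903 × 3.61) = 0.903 + 0.0832872 = 0.986287 m along the plane.
The resultant acts 0.475 + 0.0832872 = 0.558287 m (along the plate) below the hinge at the top edge, so the moment about the hinge is M = F × 0.558287 = 25.6471 × 0.558287 = 14.3184 kN·m.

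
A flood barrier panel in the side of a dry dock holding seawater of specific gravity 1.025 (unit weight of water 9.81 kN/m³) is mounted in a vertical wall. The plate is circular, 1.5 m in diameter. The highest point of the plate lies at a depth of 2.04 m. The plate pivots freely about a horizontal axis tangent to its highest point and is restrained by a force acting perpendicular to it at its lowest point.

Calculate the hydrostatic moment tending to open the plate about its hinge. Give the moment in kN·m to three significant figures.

γ = 1.025 × 9.81 = 10.05525 kN/m³.
The centroid is at the centre, 0.75 m below the top of the plate, so the centroid depth is h_c = 2.04 + 0.75 = 2.79 m.
A = π(0.75)² = 1.76715 m².
Resultant F = γ·h_c·A = 10.05525 × 2.79 × 1.76715 = 49.5759 kN.
I_c = πr⁴/4 = π × 0.75⁴/4 = 0.248505 m⁴.
Centre of pressure: y_p = y_c + I_c/(y_c·A) = 2.79 + 0.248505/(2.79 × 1.76715) = 2.79 + 0.0504031 = 2.8404 m along the plane.
The resultant acts 0.75 + 0.0504031 = 0.800403 m (along the plate) below the hinge at the top edge, so the moment about the hinge is M = F × 0.800403 = 49.5759 × 0.800403 = 39.6807 kN·m.

M ≈ 39.7 kN·m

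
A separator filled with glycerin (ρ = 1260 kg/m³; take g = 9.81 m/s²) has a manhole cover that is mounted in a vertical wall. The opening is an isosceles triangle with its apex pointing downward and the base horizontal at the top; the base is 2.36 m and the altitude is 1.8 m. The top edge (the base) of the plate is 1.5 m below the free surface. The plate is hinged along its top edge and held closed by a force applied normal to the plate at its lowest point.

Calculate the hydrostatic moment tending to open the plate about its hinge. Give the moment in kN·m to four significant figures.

M ≈ 37.81 kN·m

γ = ρg = 1260 × 9.81 / 1000 = 12.3606 kN/m³.
With the apex down, the centroid sits h/3 = 1.8/3 = 0.6 m below the base (the top edge), so the centroid depth is h_c = 1.5 + 0.6 = 2.1 m.
A = ½ × 2.36 × 1.8 = 2.124 m².
Resultant F = γ·h_c·A = 12.3606 × 2.1 × 2.124 = 55.1332 kN.
I_c = b·h³/36 = 2.36 × 1.8³/36 = 0.38232 m⁴.
Centre of pressure: y_p = y_c + I_c/(y_c·A) = 2.1 + 0.38232/(2.1 × 2.124) = 2.1 + 0.0857143 = 2.18571 m along the plane.
The resultant acts 0.6 + 0.0857143 = 0.685714 m (along the plate) below the hinge at the top edge, so the moment about the hinge is M = F × 0.685714 = 55.1332 × 0.685714 = 37.8056 kN·m.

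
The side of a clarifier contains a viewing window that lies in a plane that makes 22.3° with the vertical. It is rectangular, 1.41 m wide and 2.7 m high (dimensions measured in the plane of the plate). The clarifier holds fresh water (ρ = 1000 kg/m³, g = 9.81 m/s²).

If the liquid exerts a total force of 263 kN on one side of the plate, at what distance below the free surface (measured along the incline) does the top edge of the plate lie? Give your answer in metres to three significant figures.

γ = ρg = 1000 × 9.81 = 9810 N/m³ = 9.81 kN/m³.
A = 1.41 × 2.7 = 3.807 m².
From F = γ·h_c·A, the centroid depth is h_c = 263/(9.81 × 3.807) = 7.04213 m.
The plate makes 22.3° with the vertical, i.e. θ = 90° − 22.3° = 67.7° to the horizontal. Measuring y along the incline from the free-surface line, vertical depth h = y·sinθ with sinθ = 0.925210.
Along the incline, y_c = h_c/sinθ = 7.04213/0.925210 = 7.61139 m.
The centroid lies 2.7/2 = 1.35 m below the top edge, so the top edge sits at y_top = 7.61139 − 1.35 = 6.26139 m along the incline.

y_top ≈ 6.26 m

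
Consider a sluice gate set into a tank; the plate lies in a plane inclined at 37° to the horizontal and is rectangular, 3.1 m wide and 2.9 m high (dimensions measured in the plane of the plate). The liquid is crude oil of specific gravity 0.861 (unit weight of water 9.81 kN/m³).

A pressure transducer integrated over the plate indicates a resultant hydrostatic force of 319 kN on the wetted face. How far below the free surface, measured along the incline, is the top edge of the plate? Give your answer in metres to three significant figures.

γ = 0.861 × 9.81 = 8.44641 kN/m³.
A = 3.1 × 2.9 = 8.99 m².
From F = γ·h_c·A, the centroid depth is h_c = 319/(8.44641 × 8.99) = 4.20106 m.
Let θ = 37° be the plate's angle to the horizontal; measure y along the incline from where the plane meets the free surface. Vertical depth h = y·sinθ with sinθ = 0.601815.
Along the incline, y_c = h_c/sinθ = 4.20106/0.601815 = 6.98065 m.
The centroid lies 2.9/2 = 1.45 m below the top edge, so the top edge sits at y_top = 6.98065 − 1.45 = 5.53065 m along the incline.

y_top ≈ 5.53 m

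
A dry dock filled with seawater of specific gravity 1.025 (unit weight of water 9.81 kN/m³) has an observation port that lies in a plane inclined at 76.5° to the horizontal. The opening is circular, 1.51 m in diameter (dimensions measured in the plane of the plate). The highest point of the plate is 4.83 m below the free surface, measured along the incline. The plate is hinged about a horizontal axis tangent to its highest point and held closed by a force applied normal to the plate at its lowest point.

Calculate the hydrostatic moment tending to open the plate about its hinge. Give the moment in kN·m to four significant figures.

γ = 1.025 × 9.81 = 10.05525 kN/m³.
Let θ = 76.5° be the plate's angle to the horizontal; measure y along the incline from where the plane meets the free surface. Vertical depth h = y·sinθ with sinθ = 0.972370.
The centroid is at the centre, 0.755 m below the top of the plate, so y_c = 4.83 + 0.755 = 5.585 m and h_c = 5.585 × 0.972370 = 5.43069 m.
A = π(0.755)² = 1.79079 m².
Resultant F = γ·h_c·A = 10.05525 × 5.43069 × 1.79079 = 97.7896 kN.
I_c = πr⁴/4 = π × 0.755⁴/4 = 0.255198 m⁴.
Centre of pressure: y_p = y_c + I_c/(y_c·A) = 5.585 + 0.255198/(5.585 × 1.79079) = 5.585 + 0.0255158 = 5.61052 m along the plane.
The resultant acts 0.755 + 0.0255158 = 0.780516 m (along the plate) below the hinge at the top edge, so the moment about the hinge is M = F × 0.780516 = 97.7896 × 0.780516 = 76.3263 kN·m.

M ≈ 76.33 kN·m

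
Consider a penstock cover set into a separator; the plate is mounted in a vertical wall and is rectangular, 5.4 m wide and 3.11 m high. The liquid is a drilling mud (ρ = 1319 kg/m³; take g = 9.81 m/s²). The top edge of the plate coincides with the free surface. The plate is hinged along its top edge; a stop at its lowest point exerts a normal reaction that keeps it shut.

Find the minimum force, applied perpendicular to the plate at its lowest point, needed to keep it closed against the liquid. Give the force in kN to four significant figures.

P ≈ 225.3 kN

γ = ρg = 1319 × 9.81 / 1000 = 12.93939 kN/m³.
The centroid lies 3.11/2 = 1.555 m below the top edge, so the centroid depth is h_c = 1.555 m.
A = 5.4 × 3.11 = 16.794 m².
Resultant F = γ·h_c·A = 12.93939 × 1.555 × 16.794 = 337.908 kN.
I_c = b·h³/12 = 5.4 × 3.11³/12 = 13.5361 m⁴.
Centre of pressure: y_p = y_c + I_c/(y_c·A) = 1.555 + 13.5361/(1.555 × 16.794) = 1.555 + 0.518333 = 2.07333 m along the plane.
The resultant acts 1.555 + 0.518333 = 2.07333 m (along the plate) below the hinge at the top edge, so the moment about the hinge is M = F × 2.07333 = 337.908 × 2.07333 = 700.595 kN·m.
A normal force at the bottom, 3.11 m from the hinge, must supply this moment: P = 700.595/3.11 = 225.272 kN.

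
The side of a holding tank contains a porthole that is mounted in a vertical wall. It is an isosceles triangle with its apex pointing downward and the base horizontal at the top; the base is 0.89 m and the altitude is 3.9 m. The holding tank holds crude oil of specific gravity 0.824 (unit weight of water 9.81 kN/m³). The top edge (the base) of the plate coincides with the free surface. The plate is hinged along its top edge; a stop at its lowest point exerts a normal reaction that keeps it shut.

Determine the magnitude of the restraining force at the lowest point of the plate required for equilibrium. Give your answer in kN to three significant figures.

γ = 0.824 × 9.81 = 8.08344 kN/m³.
With the apex down, the centroid sits h/3 = 3.9/3 = 1.3 m below the base (the top edge), so the centroid depth is h_c = 1.3 m.
A = ½ × 0.89 × 3.9 = 1.7355 m².
Resultant F = γ·h_c·A = 8.08344 × 1.3 × 1.7355 = 18.2375 kN.
I_c = b·h³/36 = 0.89 × 3.9³/36 = 1.4665 m⁴.
Centre of pressure: y_p = y_c + I_c/(y_c·A) = 1.3 + 1.4665/(1.3 × 1.7355) = 1.3 + 0.650001 = 1.95 m along the plane.
The resultant acts 1.3 + 0.650001 = 1.95 m (along the plate) below the hinge at the top edge, so the moment about the hinge is M = F × 1.95 = 18.2375 × 1.95 = 35.5631 kN·m.
A normal force at the bottom, 3.9 m from the hinge, must supply this moment: P = 35.5631/3.9 = 9.11874 kN.

P ≈ 9.12 kN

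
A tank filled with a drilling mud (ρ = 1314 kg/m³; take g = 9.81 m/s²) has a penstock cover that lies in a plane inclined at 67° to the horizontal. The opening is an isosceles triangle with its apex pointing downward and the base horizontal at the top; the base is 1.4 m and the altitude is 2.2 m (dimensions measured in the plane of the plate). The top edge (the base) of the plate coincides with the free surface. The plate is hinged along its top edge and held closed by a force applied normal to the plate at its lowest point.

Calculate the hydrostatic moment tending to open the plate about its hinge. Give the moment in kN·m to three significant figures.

γ = ρg = 1314 × 9.81 / 1000 = 12.89034 kN/m³.
Let θ = 67° be the plate's angle to the horizontal; measure y along the incline from where the plane meets the free surface. Vertical depth h = y·sinθ with sinθ = 0.920505.
With the apex down, the centroid sits h/3 = 2.2/3 = 0.733333 m below the base (the top edge), so y_c = 0.733333 m and h_c = 0.733333 × 0.920505 = 0.675037 m.
A = ½ × 1.4 × 2.2 = 1.54 m².
Resultant F = γ·h_c·A = 12.89034 × 0.675037 × 1.54 = 13.4002 kN.
I_c = b·h³/36 = 1.4 × 2.2³/36 = 0.414089 m⁴.
Centre of pressure: y_p = y_c + I_c/(y_c·A) = 0.733333 + 0.414089/(0.733333 × 1.54) = 0.733333 + 0.366667 = 1.1 m along the plane.
The resultant acts 0.733333 + 0.366667 = 1.1 m (along the plate) below the hinge at the top edge, so the moment about the hinge is M = F × 1.1 = 13.4002 × 1.1 = 14.7402 kN·m.

M ≈ 14.7 kN·m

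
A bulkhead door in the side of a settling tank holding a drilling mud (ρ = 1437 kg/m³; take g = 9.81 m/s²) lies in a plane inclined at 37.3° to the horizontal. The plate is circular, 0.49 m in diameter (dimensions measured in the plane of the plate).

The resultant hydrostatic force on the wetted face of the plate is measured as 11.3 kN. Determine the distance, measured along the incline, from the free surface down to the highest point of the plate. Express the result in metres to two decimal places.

γ = ρg = 1437 × 9.81 / 1000 = 14.09697 kN/m³.
A = π(0.245)² = 0.188574 m².
From F = γ·h_c·A, the centroid depth is h_c = 11.3/(14.09697 × 0.188574) = 4.2508 m.
Let θ = 37.3° be the plate's angle to the horizontal; measure y along the incline from where the plane meets the free surface. Vertical depth h = y·sinθ with sinθ = 0.605988.
Along the incline, y_c = h_c/sinθ = 4.2508/0.605988 = 7.01466 m.
The centroid is at the centre, 0.245 m below the top of the plate, so the highest point sits at y_top = 7.01466 − 0.245 = 6.76966 m along the incline.

y_top ≈ 6.77 m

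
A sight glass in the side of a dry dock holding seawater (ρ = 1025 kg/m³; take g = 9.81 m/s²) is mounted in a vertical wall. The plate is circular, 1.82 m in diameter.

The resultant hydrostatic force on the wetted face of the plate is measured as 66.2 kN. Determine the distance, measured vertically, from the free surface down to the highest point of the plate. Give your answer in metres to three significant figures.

d_top ≈ 1.62 m

γ = ρg = 1025 × 9.81 / 1000 = 10.05525 kN/m³.
A = π(0.91)² = 2.60155 m².
From F = γ·h_c·A, the centroid depth is h_c = 66.2/(10.05525 × 2.60155) = 2.53065 m.
The centroid is at the centre, 0.91 m below the top of the plate, so the highest point sits at h_top = 2.53065 − 0.91 = 1.62065 m below the surface.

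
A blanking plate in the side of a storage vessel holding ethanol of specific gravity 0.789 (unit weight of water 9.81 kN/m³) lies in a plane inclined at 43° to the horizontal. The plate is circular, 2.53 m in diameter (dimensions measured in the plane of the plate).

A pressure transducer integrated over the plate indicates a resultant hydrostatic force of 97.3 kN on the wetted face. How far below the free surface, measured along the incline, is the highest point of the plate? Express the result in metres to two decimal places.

γ = 0.789 × 9.81 = 7.74009 kN/m³.
A = π(1.265)² = 5.02726 m².
From F = γ·h_c·A, the centroid depth is h_c = 97.3/(7.74009 × 5.02726) = 2.50055 m.
Let θ = 43° be the plate's angle to the horizontal; measure y along the incline from where the plane meets the free surface. Vertical depth h = y·sinθ with sinθ = 0.681998.
Along the incline, y_c = h_c/sinθ = 2.50055/0.681998 = 3.66651 m.
The centroid is at the centre, 1.265 m below the top of the plate, so the highest point sits at y_top = 3.66651 − 1.265 = 2.40151 m along the incline.

y_top ≈ 2.40 m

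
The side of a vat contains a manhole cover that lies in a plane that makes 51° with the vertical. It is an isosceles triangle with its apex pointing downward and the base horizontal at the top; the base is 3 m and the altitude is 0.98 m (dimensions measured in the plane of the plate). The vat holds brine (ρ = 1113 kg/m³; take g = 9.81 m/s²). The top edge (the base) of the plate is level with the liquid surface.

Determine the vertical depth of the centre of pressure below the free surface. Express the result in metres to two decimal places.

h_p = 0.31 m

γ = ρg = 1113 × 9.81 / 1000 = 10.91853 kN/m³.
The plate makes 51° with the vertical, i.e. θ = 90° − 51° = 39° to the horizontal. Measuring y along the incline from the free-surface line, vertical depth h = y·sinθ with sinθ = 0.629320.
With the apex down, the centroid sits h/3 = 0.98/3 = 0.326667 m below the base (the top edge), so y_c = 0.326667 m and h_c = 0.326667 × 0.629320 = 0.205578 m.
A = ½ × 3 × 0.98 = 1.47 m².
Resultant F = γ·h_c·A = 10.91853 × 0.205578 × 1.47 = 3.29958 kN.
I_c = b·h³/36 = 3 × 0.98³/36 = 0.0784327 m⁴.
Centre of pressure: y_p = y_c + I_c/(y_c·A) = 0.326667 + 0.0784327/(0.326667 × 1.47) = 0.326667 + 0.163333 = 0.49 m along the plane.
Vertically, h_p = y_p·sinθ = 0.49 × 0.629320 = 0.308367 m.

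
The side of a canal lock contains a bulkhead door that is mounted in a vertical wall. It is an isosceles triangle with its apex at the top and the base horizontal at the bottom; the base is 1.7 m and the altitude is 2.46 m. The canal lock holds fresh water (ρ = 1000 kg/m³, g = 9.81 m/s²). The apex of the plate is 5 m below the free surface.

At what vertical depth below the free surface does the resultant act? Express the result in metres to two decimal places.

h_p = 6.69 m

γ = ρg = 1000 × 9.81 = 9810 N/m³ = 9.81 kN/m³.
With the apex up, the centroid sits 2h/3 = 2 × 2.46/3 = 1.64 m below the apex, so the centroid depth is h_c = 5 + 1.64 = 6.64 m.
A = ½ × 1.7 × 2.46 = 2.091 m².
Resultant F = γ·h_c·A = 9.81 × 6.64 × 2.091 = 136.204 kN.
I_c = b·h³/36 = 1.7 × 2.46³/36 = 0.702994 m⁴.
Centre of pressure: y_p = y_c + I_c/(y_c·A) = 6.64 + 0.702994/(6.64 × 2.091) = 6.64 + 0.0506325 = 6.69063 m along the plane.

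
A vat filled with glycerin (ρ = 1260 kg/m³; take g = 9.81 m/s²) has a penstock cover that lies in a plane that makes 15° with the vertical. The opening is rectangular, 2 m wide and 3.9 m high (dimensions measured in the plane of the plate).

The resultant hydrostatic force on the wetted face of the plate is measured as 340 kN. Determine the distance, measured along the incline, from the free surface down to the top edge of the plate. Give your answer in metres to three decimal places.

γ = ρg = 1260 × 9.81 / 1000 = 12.3606 kN/m³.
A = 2 × 3.9 = 7.8 m².
From F = γ·h_c·A, the centroid depth is h_c = 340/(12.3606 × 7.8) = 3.52651 m.
The plate makes 15° with the vertical, i.e. θ = 90° − 15° = 75° to the horizontal. Measuring y along the incline from the free-surface line, vertical depth h = y·sinθ with sinθ = 0.965926.
Along the incline, y_c = h_c/sinθ = 3.52651/0.965926 = 3.65091 m.
The centroid lies 3.9/2 = 1.95 m below the top edge, so the top edge sits at y_top = 3.65091 − 1.95 = 1.70091 m along the incline.

y_top ≈ 1.701 m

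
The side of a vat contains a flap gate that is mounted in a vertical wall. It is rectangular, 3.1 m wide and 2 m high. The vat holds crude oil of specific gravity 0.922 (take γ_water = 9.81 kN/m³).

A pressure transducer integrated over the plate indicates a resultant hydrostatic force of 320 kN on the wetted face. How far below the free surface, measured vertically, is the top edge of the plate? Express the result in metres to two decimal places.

γ = 0.922 × 9.81 = 9.04482 kN/m³.
A = 3.1 × 2 = 6.2 m².
From F = γ·h_c·A, the centroid depth is h_c = 320/(9.04482 × 6.2) = 5.70635 m.
The centroid lies 2/2 = 1 m below the top edge, so the top edge sits at h_top = 5.70635 − 1 = 4.70635 m below the surface.

d_top ≈ 4.71 m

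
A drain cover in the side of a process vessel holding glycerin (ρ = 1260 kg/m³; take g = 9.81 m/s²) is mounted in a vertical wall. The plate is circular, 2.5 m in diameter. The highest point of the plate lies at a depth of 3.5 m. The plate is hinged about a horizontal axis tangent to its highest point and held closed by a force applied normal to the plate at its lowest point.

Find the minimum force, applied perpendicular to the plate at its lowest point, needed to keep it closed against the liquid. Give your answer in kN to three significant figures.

P ≈ 154 kN

γ = ρg = 1260 × 9.81 / 1000 = 12.3606 kN/m³.
The centroid is at the centre, 1.25 m below the top of the plate, so the centroid depth is h_c = 3.5 + 1.25 = 4.75 m.
A = π(1.25)² = 4.90874 m².
Resultant F = γ·h_c·A = 12.3606 × 4.75 × 4.90874 = 288.206 kN.
I_c = πr⁴/4 = π × 1.25⁴/4 = 1.91748 m⁴.
Centre of pressure: y_p = y_c + I_c/(y_c·A) = 4.75 + 1.91748/(4.75 × 4.90874) = 4.75 + 0.082237 = 4.83224 m along the plane.
The resultant acts 1.25 + 0.082237 = 1.33224 m (along the plate) below the hinge at the top edge, so the moment about the hinge is M = F × 1.33224 = 288.206 × 1.33224 = 383.96 kN·m.
A normal force at the bottom, 2.5 m from the hinge, must supply this moment: P = 383.96/2.5 = 153.584 kN.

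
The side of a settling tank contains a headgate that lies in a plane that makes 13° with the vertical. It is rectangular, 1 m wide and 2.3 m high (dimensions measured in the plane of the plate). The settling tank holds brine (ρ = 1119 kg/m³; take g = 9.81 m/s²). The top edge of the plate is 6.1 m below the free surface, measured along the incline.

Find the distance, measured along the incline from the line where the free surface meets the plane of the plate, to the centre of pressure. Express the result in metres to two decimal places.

y_p = 7.31 m

γ = ρg = 1119 × 9.81 / 1000 = 10.97739 kN/m³.
The plate makes 13° with the vertical, i.e. θ = 90° − 13° = 77° to the horizontal. Measuring y along the incline from the free-surface line, vertical depth h = y·sinθ with sinθ = 0.974370.
The centroid lies 2.3/2 = 1.15 m below the top edge, so y_c = 6.1 + 1.15 = 7.25 m and h_c = 7.25 × 0.974370 = 7.06418 m.
A = 1 × 2.3 = 2.3 m².
Resultant F = γ·h_c·A = 10.97739 × 7.06418 × 2.3 = 178.356 kN.
I_c = b·h³/12 = 1 × 2.3³/12 = 1.01392 m⁴.
Centre of pressure: y_p = y_c + I_c/(y_c·A) = 7.25 + 1.01392/(7.25 × 2.3) = 7.25 + 0.0608048 = 7.3108 m along the plane.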